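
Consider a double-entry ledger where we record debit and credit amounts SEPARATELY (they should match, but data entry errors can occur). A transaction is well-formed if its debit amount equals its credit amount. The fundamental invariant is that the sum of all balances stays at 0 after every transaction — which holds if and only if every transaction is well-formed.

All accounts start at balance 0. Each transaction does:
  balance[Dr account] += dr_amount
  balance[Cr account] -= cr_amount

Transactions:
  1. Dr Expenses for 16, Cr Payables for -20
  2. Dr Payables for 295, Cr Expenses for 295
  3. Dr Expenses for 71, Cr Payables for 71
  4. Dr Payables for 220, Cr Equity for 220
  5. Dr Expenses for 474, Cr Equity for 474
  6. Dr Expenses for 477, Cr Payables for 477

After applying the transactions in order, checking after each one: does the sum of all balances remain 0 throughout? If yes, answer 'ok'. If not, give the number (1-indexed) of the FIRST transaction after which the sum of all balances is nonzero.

Answer: 1

Derivation:
After txn 1: dr=16 cr=-20 sum_balances=36
After txn 2: dr=295 cr=295 sum_balances=36
After txn 3: dr=71 cr=71 sum_balances=36
After txn 4: dr=220 cr=220 sum_balances=36
After txn 5: dr=474 cr=474 sum_balances=36
After txn 6: dr=477 cr=477 sum_balances=36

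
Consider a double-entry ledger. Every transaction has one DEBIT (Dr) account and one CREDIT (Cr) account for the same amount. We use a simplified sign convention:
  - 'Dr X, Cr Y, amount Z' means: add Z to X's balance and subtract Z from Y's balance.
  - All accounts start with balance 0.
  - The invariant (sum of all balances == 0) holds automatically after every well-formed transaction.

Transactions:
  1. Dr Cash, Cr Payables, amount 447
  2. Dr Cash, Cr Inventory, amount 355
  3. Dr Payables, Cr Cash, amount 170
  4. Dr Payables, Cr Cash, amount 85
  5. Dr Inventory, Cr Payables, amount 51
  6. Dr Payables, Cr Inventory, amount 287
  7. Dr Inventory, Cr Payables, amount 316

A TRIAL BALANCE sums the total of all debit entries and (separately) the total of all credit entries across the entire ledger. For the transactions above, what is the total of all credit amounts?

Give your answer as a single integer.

Txn 1: credit+=447
Txn 2: credit+=355
Txn 3: credit+=170
Txn 4: credit+=85
Txn 5: credit+=51
Txn 6: credit+=287
Txn 7: credit+=316
Total credits = 1711

Answer: 1711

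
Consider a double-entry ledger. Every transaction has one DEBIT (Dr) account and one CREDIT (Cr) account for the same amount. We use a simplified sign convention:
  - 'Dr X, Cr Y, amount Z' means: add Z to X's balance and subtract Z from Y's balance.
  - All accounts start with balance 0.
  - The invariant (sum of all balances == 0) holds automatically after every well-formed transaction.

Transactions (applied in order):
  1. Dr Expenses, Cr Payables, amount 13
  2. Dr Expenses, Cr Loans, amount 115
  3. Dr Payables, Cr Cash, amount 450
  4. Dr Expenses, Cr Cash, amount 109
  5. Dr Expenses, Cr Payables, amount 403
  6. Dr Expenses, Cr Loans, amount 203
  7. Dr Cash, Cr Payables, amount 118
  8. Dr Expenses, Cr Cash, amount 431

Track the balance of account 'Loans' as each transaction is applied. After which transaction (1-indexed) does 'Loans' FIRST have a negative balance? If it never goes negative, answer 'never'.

After txn 1: Loans=0
After txn 2: Loans=-115

Answer: 2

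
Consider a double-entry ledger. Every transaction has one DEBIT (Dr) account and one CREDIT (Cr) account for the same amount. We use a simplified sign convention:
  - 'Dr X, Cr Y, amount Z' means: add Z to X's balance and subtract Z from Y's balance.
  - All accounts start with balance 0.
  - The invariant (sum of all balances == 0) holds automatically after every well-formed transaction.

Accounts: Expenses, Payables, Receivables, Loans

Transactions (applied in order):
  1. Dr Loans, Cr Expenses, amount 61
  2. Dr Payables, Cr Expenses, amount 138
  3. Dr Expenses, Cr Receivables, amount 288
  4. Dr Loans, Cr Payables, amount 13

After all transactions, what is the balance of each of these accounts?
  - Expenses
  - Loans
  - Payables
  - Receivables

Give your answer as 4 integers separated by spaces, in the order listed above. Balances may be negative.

Answer: 89 74 125 -288

Derivation:
After txn 1 (Dr Loans, Cr Expenses, amount 61): Expenses=-61 Loans=61
After txn 2 (Dr Payables, Cr Expenses, amount 138): Expenses=-199 Loans=61 Payables=138
After txn 3 (Dr Expenses, Cr Receivables, amount 288): Expenses=89 Loans=61 Payables=138 Receivables=-288
After txn 4 (Dr Loans, Cr Payables, amount 13): Expenses=89 Loans=74 Payables=125 Receivables=-288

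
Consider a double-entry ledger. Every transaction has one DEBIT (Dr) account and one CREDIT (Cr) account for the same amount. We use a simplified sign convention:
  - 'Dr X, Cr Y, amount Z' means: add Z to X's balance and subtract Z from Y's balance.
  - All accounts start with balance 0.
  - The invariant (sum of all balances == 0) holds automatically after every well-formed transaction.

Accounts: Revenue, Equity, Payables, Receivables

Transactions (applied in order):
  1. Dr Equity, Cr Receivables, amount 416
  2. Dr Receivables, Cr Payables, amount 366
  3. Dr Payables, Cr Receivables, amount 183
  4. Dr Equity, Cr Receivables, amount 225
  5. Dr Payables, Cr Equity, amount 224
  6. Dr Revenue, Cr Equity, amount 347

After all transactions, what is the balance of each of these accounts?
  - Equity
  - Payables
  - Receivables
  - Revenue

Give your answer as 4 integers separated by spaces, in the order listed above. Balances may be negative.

Answer: 70 41 -458 347

Derivation:
After txn 1 (Dr Equity, Cr Receivables, amount 416): Equity=416 Receivables=-416
After txn 2 (Dr Receivables, Cr Payables, amount 366): Equity=416 Payables=-366 Receivables=-50
After txn 3 (Dr Payables, Cr Receivables, amount 183): Equity=416 Payables=-183 Receivables=-233
After txn 4 (Dr Equity, Cr Receivables, amount 225): Equity=641 Payables=-183 Receivables=-458
After txn 5 (Dr Payables, Cr Equity, amount 224): Equity=417 Payables=41 Receivables=-458
After txn 6 (Dr Revenue, Cr Equity, amount 347): Equity=70 Payables=41 Receivables=-458 Revenue=347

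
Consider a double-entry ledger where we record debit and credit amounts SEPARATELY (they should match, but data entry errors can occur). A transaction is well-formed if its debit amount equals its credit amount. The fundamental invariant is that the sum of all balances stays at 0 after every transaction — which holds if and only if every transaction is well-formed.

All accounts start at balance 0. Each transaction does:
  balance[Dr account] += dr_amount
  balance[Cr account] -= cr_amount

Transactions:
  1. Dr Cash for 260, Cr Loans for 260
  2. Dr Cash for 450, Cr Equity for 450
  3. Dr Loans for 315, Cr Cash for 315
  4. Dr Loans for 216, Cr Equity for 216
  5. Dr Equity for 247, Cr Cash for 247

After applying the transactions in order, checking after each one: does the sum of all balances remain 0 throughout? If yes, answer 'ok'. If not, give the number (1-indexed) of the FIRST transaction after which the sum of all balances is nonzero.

After txn 1: dr=260 cr=260 sum_balances=0
After txn 2: dr=450 cr=450 sum_balances=0
After txn 3: dr=315 cr=315 sum_balances=0
After txn 4: dr=216 cr=216 sum_balances=0
After txn 5: dr=247 cr=247 sum_balances=0

Answer: ok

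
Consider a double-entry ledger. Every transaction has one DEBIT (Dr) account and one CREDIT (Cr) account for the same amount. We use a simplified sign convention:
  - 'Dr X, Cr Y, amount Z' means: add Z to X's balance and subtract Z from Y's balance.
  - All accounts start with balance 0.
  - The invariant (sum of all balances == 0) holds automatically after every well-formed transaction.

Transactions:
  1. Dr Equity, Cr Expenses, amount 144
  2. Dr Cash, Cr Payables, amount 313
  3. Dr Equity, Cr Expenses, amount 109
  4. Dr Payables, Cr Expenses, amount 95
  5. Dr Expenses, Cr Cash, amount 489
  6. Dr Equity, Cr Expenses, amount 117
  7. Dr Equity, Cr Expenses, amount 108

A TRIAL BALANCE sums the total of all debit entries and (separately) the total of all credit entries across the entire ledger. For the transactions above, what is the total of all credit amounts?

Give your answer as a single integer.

Txn 1: credit+=144
Txn 2: credit+=313
Txn 3: credit+=109
Txn 4: credit+=95
Txn 5: credit+=489
Txn 6: credit+=117
Txn 7: credit+=108
Total credits = 1375

Answer: 1375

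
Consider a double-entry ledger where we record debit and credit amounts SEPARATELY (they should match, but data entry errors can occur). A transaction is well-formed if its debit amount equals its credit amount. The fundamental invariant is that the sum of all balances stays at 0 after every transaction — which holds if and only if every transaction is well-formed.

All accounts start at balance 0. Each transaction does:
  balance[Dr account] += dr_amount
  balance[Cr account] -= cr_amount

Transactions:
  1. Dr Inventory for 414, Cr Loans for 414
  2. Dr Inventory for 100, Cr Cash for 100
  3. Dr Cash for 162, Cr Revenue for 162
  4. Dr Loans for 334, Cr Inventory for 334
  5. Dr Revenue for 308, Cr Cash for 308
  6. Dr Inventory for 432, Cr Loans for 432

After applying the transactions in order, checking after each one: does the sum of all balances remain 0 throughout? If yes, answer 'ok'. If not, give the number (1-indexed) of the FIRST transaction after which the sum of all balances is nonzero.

Answer: ok

Derivation:
After txn 1: dr=414 cr=414 sum_balances=0
After txn 2: dr=100 cr=100 sum_balances=0
After txn 3: dr=162 cr=162 sum_balances=0
After txn 4: dr=334 cr=334 sum_balances=0
After txn 5: dr=308 cr=308 sum_balances=0
After txn 6: dr=432 cr=432 sum_balances=0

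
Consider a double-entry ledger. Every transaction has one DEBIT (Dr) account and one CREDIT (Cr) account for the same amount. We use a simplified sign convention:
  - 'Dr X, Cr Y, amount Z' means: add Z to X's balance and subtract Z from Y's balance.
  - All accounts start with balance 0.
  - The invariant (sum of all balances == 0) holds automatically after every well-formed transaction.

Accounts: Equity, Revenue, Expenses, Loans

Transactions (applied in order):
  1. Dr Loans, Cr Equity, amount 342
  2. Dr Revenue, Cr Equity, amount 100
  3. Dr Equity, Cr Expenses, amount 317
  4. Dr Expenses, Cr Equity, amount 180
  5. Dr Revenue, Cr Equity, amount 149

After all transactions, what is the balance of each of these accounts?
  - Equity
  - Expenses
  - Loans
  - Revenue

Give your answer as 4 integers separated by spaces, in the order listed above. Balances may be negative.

After txn 1 (Dr Loans, Cr Equity, amount 342): Equity=-342 Loans=342
After txn 2 (Dr Revenue, Cr Equity, amount 100): Equity=-442 Loans=342 Revenue=100
After txn 3 (Dr Equity, Cr Expenses, amount 317): Equity=-125 Expenses=-317 Loans=342 Revenue=100
After txn 4 (Dr Expenses, Cr Equity, amount 180): Equity=-305 Expenses=-137 Loans=342 Revenue=100
After txn 5 (Dr Revenue, Cr Equity, amount 149): Equity=-454 Expenses=-137 Loans=342 Revenue=249

Answer: -454 -137 342 249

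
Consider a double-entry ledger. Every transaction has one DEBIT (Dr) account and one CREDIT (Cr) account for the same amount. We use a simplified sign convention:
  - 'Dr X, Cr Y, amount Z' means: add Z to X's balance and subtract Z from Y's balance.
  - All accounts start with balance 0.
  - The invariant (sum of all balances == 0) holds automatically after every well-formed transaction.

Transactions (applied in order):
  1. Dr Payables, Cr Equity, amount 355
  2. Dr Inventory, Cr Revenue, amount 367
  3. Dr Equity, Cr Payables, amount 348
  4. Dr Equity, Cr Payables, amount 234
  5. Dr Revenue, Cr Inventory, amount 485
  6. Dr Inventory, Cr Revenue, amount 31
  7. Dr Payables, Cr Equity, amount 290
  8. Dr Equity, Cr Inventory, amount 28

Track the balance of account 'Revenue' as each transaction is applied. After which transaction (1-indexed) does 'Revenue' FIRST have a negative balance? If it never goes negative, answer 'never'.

After txn 1: Revenue=0
After txn 2: Revenue=-367

Answer: 2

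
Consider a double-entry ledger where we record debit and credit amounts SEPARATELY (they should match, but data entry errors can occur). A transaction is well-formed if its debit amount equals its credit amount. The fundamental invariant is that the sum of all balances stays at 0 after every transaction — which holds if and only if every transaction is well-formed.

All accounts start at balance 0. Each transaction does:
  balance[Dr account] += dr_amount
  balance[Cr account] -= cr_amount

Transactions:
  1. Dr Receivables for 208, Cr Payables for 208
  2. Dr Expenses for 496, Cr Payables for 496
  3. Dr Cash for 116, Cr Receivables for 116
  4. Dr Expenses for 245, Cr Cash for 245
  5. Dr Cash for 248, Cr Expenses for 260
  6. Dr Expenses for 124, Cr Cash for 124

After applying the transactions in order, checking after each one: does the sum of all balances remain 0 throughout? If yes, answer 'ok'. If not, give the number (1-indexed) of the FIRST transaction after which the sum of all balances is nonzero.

After txn 1: dr=208 cr=208 sum_balances=0
After txn 2: dr=496 cr=496 sum_balances=0
After txn 3: dr=116 cr=116 sum_balances=0
After txn 4: dr=245 cr=245 sum_balances=0
After txn 5: dr=248 cr=260 sum_balances=-12
After txn 6: dr=124 cr=124 sum_balances=-12

Answer: 5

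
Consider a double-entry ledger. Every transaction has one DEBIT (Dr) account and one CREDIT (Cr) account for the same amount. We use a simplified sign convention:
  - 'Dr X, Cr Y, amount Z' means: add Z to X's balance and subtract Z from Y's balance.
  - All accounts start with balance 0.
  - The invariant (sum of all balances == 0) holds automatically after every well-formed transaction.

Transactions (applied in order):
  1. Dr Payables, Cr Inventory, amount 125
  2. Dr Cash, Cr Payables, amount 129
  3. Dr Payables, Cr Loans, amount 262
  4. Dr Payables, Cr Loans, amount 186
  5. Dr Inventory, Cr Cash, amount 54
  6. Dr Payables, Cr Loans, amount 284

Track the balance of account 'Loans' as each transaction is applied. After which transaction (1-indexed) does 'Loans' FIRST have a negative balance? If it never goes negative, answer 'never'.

Answer: 3

Derivation:
After txn 1: Loans=0
After txn 2: Loans=0
After txn 3: Loans=-262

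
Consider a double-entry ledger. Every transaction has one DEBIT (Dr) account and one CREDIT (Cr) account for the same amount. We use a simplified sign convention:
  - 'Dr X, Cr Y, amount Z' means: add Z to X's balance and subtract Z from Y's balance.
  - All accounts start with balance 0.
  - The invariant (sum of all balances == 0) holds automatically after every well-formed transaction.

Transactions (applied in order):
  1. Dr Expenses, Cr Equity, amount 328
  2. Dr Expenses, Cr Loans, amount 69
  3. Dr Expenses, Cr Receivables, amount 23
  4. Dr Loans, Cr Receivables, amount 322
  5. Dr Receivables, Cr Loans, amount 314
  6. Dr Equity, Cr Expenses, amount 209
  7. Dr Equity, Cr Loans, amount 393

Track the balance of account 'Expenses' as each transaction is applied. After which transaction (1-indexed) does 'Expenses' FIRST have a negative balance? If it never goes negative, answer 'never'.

After txn 1: Expenses=328
After txn 2: Expenses=397
After txn 3: Expenses=420
After txn 4: Expenses=420
After txn 5: Expenses=420
After txn 6: Expenses=211
After txn 7: Expenses=211

Answer: never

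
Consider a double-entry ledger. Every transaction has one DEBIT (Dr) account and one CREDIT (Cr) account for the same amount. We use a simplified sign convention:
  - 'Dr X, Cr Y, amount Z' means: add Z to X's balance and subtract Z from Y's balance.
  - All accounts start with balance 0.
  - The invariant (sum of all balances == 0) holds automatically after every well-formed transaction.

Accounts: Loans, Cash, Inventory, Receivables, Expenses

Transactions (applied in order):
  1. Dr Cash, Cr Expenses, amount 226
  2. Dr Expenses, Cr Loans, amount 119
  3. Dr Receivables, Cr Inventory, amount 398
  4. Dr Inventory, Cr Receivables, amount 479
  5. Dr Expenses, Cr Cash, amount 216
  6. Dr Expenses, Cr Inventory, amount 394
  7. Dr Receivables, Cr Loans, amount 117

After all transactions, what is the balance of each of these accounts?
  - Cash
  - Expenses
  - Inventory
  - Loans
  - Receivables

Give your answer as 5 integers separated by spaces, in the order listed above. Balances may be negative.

After txn 1 (Dr Cash, Cr Expenses, amount 226): Cash=226 Expenses=-226
After txn 2 (Dr Expenses, Cr Loans, amount 119): Cash=226 Expenses=-107 Loans=-119
After txn 3 (Dr Receivables, Cr Inventory, amount 398): Cash=226 Expenses=-107 Inventory=-398 Loans=-119 Receivables=398
After txn 4 (Dr Inventory, Cr Receivables, amount 479): Cash=226 Expenses=-107 Inventory=81 Loans=-119 Receivables=-81
After txn 5 (Dr Expenses, Cr Cash, amount 216): Cash=10 Expenses=109 Inventory=81 Loans=-119 Receivables=-81
After txn 6 (Dr Expenses, Cr Inventory, amount 394): Cash=10 Expenses=503 Inventory=-313 Loans=-119 Receivables=-81
After txn 7 (Dr Receivables, Cr Loans, amount 117): Cash=10 Expenses=503 Inventory=-313 Loans=-236 Receivables=36

Answer: 10 503 -313 -236 36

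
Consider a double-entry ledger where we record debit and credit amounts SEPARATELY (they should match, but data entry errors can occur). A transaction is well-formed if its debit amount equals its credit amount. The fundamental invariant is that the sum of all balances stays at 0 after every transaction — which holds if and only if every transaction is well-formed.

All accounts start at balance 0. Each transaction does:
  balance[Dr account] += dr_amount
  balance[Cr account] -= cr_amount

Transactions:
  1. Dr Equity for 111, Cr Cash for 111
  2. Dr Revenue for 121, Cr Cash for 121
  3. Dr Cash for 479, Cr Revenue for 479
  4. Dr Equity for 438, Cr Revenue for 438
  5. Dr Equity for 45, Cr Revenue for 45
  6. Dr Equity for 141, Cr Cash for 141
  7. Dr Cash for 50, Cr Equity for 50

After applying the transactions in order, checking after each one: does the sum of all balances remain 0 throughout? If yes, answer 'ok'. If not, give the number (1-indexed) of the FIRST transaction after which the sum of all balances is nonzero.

Answer: ok

Derivation:
After txn 1: dr=111 cr=111 sum_balances=0
After txn 2: dr=121 cr=121 sum_balances=0
After txn 3: dr=479 cr=479 sum_balances=0
After txn 4: dr=438 cr=438 sum_balances=0
After txn 5: dr=45 cr=45 sum_balances=0
After txn 6: dr=141 cr=141 sum_balances=0
After txn 7: dr=50 cr=50 sum_balances=0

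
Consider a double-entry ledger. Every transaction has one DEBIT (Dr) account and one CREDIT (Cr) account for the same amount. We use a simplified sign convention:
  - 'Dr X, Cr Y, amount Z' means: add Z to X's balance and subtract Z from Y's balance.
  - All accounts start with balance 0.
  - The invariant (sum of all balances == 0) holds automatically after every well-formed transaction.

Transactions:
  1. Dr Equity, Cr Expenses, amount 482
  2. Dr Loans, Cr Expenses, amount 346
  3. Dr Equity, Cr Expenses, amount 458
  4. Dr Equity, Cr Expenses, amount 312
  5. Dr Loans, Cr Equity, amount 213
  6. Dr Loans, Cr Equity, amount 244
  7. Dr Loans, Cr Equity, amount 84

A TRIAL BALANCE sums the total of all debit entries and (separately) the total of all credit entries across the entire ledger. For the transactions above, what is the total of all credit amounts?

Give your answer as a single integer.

Txn 1: credit+=482
Txn 2: credit+=346
Txn 3: credit+=458
Txn 4: credit+=312
Txn 5: credit+=213
Txn 6: credit+=244
Txn 7: credit+=84
Total credits = 2139

Answer: 2139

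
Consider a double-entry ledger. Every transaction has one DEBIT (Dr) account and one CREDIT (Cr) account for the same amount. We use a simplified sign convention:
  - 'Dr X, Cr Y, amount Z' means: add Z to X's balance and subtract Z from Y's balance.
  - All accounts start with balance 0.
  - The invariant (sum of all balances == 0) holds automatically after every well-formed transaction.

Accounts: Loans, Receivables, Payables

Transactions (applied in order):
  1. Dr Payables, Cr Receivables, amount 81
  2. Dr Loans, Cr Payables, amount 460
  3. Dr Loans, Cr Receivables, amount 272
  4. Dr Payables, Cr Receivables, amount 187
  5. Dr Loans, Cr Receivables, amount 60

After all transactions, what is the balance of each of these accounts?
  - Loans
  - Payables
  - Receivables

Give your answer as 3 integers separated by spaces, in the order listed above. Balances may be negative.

Answer: 792 -192 -600

Derivation:
After txn 1 (Dr Payables, Cr Receivables, amount 81): Payables=81 Receivables=-81
After txn 2 (Dr Loans, Cr Payables, amount 460): Loans=460 Payables=-379 Receivables=-81
After txn 3 (Dr Loans, Cr Receivables, amount 272): Loans=732 Payables=-379 Receivables=-353
After txn 4 (Dr Payables, Cr Receivables, amount 187): Loans=732 Payables=-192 Receivables=-540
After txn 5 (Dr Loans, Cr Receivables, amount 60): Loans=792 Payables=-192 Receivables=-600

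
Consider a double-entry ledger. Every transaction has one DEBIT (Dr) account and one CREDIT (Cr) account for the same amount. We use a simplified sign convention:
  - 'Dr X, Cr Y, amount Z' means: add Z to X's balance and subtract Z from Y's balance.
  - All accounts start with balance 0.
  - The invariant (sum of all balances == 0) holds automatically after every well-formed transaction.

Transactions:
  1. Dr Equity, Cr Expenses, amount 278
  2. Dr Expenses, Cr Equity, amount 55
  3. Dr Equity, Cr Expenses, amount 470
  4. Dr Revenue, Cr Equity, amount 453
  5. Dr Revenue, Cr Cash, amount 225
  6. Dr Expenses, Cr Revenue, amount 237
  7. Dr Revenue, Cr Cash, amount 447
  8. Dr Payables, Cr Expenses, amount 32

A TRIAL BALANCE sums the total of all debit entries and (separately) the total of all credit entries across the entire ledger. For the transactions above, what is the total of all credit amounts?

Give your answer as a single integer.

Txn 1: credit+=278
Txn 2: credit+=55
Txn 3: credit+=470
Txn 4: credit+=453
Txn 5: credit+=225
Txn 6: credit+=237
Txn 7: credit+=447
Txn 8: credit+=32
Total credits = 2197

Answer: 2197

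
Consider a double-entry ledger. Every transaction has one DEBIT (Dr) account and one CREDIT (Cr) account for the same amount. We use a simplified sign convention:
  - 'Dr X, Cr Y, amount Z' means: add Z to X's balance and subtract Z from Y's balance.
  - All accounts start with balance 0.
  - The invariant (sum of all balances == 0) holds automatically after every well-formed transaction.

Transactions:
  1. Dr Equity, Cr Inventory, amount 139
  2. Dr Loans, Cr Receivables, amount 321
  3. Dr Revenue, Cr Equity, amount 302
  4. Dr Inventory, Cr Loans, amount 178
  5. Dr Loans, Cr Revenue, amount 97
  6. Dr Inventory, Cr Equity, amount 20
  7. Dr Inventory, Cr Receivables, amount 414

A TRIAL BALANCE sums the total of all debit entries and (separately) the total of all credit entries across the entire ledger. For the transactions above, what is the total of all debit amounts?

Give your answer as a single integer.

Answer: 1471

Derivation:
Txn 1: debit+=139
Txn 2: debit+=321
Txn 3: debit+=302
Txn 4: debit+=178
Txn 5: debit+=97
Txn 6: debit+=20
Txn 7: debit+=414
Total debits = 1471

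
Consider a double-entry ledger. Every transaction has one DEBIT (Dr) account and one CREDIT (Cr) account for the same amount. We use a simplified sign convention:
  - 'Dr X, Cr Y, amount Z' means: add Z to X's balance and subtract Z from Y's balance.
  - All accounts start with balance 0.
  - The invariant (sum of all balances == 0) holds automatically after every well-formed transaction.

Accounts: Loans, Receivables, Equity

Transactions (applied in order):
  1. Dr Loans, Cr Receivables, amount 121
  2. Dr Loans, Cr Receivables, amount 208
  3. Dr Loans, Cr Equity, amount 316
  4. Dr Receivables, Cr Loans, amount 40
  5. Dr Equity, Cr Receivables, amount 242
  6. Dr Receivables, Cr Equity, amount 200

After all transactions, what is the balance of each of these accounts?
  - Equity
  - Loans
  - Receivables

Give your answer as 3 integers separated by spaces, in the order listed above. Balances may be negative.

Answer: -274 605 -331

Derivation:
After txn 1 (Dr Loans, Cr Receivables, amount 121): Loans=121 Receivables=-121
After txn 2 (Dr Loans, Cr Receivables, amount 208): Loans=329 Receivables=-329
After txn 3 (Dr Loans, Cr Equity, amount 316): Equity=-316 Loans=645 Receivables=-329
After txn 4 (Dr Receivables, Cr Loans, amount 40): Equity=-316 Loans=605 Receivables=-289
After txn 5 (Dr Equity, Cr Receivables, amount 242): Equity=-74 Loans=605 Receivables=-531
After txn 6 (Dr Receivables, Cr Equity, amount 200): Equity=-274 Loans=605 Receivables=-331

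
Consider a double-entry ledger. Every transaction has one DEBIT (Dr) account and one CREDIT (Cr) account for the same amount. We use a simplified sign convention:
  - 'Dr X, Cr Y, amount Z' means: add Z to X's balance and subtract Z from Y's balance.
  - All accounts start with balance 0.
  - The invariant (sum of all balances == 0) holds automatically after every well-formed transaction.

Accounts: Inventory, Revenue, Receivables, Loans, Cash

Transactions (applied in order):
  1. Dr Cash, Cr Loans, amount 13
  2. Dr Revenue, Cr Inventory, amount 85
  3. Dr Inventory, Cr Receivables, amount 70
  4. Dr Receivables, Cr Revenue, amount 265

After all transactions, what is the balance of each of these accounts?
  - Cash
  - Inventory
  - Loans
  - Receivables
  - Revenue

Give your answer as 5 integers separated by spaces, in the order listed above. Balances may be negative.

After txn 1 (Dr Cash, Cr Loans, amount 13): Cash=13 Loans=-13
After txn 2 (Dr Revenue, Cr Inventory, amount 85): Cash=13 Inventory=-85 Loans=-13 Revenue=85
After txn 3 (Dr Inventory, Cr Receivables, amount 70): Cash=13 Inventory=-15 Loans=-13 Receivables=-70 Revenue=85
After txn 4 (Dr Receivables, Cr Revenue, amount 265): Cash=13 Inventory=-15 Loans=-13 Receivables=195 Revenue=-180

Answer: 13 -15 -13 195 -180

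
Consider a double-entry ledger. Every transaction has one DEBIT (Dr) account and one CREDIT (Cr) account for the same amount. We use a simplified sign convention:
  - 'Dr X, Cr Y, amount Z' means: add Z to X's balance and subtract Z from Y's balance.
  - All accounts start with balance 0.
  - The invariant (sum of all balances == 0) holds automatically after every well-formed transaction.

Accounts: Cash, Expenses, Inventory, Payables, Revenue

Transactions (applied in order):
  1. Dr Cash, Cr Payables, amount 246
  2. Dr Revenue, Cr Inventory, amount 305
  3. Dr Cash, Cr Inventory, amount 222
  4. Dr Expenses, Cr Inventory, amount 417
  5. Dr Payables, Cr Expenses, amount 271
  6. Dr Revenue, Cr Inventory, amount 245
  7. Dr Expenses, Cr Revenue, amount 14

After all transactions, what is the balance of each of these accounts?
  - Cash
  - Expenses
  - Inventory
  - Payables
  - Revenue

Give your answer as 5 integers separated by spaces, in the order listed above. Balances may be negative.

After txn 1 (Dr Cash, Cr Payables, amount 246): Cash=246 Payables=-246
After txn 2 (Dr Revenue, Cr Inventory, amount 305): Cash=246 Inventory=-305 Payables=-246 Revenue=305
After txn 3 (Dr Cash, Cr Inventory, amount 222): Cash=468 Inventory=-527 Payables=-246 Revenue=305
After txn 4 (Dr Expenses, Cr Inventory, amount 417): Cash=468 Expenses=417 Inventory=-944 Payables=-246 Revenue=305
After txn 5 (Dr Payables, Cr Expenses, amount 271): Cash=468 Expenses=146 Inventory=-944 Payables=25 Revenue=305
After txn 6 (Dr Revenue, Cr Inventory, amount 245): Cash=468 Expenses=146 Inventory=-1189 Payables=25 Revenue=550
After txn 7 (Dr Expenses, Cr Revenue, amount 14): Cash=468 Expenses=160 Inventory=-1189 Payables=25 Revenue=536

Answer: 468 160 -1189 25 536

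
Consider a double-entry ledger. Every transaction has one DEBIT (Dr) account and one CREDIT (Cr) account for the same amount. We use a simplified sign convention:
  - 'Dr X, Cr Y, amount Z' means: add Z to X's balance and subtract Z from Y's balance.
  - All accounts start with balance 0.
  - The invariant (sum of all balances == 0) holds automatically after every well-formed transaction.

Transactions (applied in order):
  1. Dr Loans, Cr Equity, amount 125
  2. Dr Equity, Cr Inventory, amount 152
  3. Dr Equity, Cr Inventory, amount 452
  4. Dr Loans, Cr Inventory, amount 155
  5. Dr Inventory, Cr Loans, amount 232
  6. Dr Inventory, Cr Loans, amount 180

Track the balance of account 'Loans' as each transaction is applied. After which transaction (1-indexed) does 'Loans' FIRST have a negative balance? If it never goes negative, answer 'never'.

Answer: 6

Derivation:
After txn 1: Loans=125
After txn 2: Loans=125
After txn 3: Loans=125
After txn 4: Loans=280
After txn 5: Loans=48
After txn 6: Loans=-132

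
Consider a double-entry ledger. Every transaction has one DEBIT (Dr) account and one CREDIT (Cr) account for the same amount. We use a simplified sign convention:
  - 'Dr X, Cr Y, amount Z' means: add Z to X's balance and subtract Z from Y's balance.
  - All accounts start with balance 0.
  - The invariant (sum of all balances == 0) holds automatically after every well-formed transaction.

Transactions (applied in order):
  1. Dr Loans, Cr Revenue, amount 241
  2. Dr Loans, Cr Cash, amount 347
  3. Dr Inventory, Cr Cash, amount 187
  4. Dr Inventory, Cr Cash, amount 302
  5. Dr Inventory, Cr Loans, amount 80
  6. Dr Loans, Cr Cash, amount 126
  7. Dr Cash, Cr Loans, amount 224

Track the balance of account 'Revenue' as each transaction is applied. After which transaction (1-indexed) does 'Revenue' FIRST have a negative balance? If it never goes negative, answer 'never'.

After txn 1: Revenue=-241

Answer: 1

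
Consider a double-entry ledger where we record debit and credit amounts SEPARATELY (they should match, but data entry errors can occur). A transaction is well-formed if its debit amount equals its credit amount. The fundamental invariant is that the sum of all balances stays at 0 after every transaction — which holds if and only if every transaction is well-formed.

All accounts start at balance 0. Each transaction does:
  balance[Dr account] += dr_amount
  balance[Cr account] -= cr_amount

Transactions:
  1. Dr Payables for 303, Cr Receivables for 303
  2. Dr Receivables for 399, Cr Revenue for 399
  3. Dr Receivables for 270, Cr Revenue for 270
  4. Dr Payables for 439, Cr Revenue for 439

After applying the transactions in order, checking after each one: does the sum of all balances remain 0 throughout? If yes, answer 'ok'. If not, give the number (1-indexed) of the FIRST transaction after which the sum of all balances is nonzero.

Answer: ok

Derivation:
After txn 1: dr=303 cr=303 sum_balances=0
After txn 2: dr=399 cr=399 sum_balances=0
After txn 3: dr=270 cr=270 sum_balances=0
After txn 4: dr=439 cr=439 sum_balances=0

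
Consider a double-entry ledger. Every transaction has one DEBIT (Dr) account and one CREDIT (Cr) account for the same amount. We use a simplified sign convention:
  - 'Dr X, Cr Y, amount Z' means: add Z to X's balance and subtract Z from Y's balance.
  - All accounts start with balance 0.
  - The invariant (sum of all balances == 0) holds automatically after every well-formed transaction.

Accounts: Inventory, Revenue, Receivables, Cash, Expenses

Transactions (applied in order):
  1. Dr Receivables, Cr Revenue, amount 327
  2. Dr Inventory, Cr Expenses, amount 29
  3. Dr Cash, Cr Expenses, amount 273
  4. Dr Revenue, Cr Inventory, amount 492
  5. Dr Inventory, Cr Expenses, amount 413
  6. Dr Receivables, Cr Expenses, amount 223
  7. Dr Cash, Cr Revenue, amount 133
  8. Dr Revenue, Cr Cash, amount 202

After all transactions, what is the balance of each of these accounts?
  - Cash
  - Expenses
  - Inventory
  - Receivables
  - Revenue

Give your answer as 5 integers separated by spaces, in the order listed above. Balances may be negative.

Answer: 204 -938 -50 550 234

Derivation:
After txn 1 (Dr Receivables, Cr Revenue, amount 327): Receivables=327 Revenue=-327
After txn 2 (Dr Inventory, Cr Expenses, amount 29): Expenses=-29 Inventory=29 Receivables=327 Revenue=-327
After txn 3 (Dr Cash, Cr Expenses, amount 273): Cash=273 Expenses=-302 Inventory=29 Receivables=327 Revenue=-327
After txn 4 (Dr Revenue, Cr Inventory, amount 492): Cash=273 Expenses=-302 Inventory=-463 Receivables=327 Revenue=165
After txn 5 (Dr Inventory, Cr Expenses, amount 413): Cash=273 Expenses=-715 Inventory=-50 Receivables=327 Revenue=165
After txn 6 (Dr Receivables, Cr Expenses, amount 223): Cash=273 Expenses=-938 Inventory=-50 Receivables=550 Revenue=165
After txn 7 (Dr Cash, Cr Revenue, amount 133): Cash=406 Expenses=-938 Inventory=-50 Receivables=550 Revenue=32
After txn 8 (Dr Revenue, Cr Cash, amount 202): Cash=204 Expenses=-938 Inventory=-50 Receivables=550 Revenue=234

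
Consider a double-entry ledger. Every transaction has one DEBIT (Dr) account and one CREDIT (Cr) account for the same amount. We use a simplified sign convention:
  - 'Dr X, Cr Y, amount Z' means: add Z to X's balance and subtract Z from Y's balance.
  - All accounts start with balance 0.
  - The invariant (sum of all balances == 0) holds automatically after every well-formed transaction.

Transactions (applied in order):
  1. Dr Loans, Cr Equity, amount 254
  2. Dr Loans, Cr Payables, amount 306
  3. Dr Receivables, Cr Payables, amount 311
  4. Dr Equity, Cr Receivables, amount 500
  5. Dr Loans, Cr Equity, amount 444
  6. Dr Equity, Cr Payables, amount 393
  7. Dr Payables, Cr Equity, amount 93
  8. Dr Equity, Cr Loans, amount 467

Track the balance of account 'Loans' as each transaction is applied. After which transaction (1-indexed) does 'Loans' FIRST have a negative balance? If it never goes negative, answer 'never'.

Answer: never

Derivation:
After txn 1: Loans=254
After txn 2: Loans=560
After txn 3: Loans=560
After txn 4: Loans=560
After txn 5: Loans=1004
After txn 6: Loans=1004
After txn 7: Loans=1004
After txn 8: Loans=537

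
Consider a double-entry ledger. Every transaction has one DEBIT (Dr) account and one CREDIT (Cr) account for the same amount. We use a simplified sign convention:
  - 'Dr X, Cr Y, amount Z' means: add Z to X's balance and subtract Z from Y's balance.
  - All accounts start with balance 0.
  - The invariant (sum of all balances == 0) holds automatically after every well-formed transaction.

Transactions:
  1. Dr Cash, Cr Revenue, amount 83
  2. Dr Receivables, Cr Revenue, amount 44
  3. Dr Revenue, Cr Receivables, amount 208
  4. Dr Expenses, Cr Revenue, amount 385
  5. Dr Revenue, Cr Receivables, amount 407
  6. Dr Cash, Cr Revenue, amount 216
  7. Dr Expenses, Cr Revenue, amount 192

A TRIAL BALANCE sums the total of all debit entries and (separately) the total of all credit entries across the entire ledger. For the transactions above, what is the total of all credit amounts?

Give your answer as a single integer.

Txn 1: credit+=83
Txn 2: credit+=44
Txn 3: credit+=208
Txn 4: credit+=385
Txn 5: credit+=407
Txn 6: credit+=216
Txn 7: credit+=192
Total credits = 1535

Answer: 1535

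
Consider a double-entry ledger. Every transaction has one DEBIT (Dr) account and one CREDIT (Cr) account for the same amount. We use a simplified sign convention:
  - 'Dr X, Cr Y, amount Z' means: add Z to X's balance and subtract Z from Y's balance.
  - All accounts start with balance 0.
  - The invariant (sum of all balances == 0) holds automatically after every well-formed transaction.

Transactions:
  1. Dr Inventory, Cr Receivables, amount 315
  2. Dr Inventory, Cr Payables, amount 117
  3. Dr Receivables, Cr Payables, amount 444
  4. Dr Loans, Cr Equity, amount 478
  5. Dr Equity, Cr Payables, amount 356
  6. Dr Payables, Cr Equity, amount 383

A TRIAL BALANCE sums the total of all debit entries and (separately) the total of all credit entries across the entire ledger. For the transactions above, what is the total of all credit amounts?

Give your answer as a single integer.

Answer: 2093

Derivation:
Txn 1: credit+=315
Txn 2: credit+=117
Txn 3: credit+=444
Txn 4: credit+=478
Txn 5: credit+=356
Txn 6: credit+=383
Total credits = 2093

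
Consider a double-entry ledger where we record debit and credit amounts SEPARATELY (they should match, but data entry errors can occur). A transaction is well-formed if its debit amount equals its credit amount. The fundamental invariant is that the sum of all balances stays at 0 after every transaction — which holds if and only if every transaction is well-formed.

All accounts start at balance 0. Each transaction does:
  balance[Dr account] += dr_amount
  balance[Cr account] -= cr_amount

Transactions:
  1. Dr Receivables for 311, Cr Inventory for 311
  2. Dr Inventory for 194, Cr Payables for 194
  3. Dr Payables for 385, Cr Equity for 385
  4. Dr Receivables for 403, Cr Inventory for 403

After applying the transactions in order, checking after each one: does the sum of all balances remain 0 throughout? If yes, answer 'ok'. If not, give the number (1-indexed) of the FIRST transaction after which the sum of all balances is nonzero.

Answer: ok

Derivation:
After txn 1: dr=311 cr=311 sum_balances=0
After txn 2: dr=194 cr=194 sum_balances=0
After txn 3: dr=385 cr=385 sum_balances=0
After txn 4: dr=403 cr=403 sum_balances=0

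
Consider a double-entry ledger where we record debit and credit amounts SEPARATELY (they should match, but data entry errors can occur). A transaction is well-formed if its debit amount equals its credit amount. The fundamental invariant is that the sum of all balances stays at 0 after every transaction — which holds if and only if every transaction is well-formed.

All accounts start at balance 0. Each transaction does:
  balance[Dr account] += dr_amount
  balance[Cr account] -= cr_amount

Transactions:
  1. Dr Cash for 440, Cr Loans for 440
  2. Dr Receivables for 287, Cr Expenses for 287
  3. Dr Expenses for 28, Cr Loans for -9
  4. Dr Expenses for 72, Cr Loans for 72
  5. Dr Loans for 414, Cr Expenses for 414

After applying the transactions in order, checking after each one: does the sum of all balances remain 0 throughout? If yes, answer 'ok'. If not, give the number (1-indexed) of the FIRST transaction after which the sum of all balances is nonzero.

Answer: 3

Derivation:
After txn 1: dr=440 cr=440 sum_balances=0
After txn 2: dr=287 cr=287 sum_balances=0
After txn 3: dr=28 cr=-9 sum_balances=37
After txn 4: dr=72 cr=72 sum_balances=37
After txn 5: dr=414 cr=414 sum_balances=37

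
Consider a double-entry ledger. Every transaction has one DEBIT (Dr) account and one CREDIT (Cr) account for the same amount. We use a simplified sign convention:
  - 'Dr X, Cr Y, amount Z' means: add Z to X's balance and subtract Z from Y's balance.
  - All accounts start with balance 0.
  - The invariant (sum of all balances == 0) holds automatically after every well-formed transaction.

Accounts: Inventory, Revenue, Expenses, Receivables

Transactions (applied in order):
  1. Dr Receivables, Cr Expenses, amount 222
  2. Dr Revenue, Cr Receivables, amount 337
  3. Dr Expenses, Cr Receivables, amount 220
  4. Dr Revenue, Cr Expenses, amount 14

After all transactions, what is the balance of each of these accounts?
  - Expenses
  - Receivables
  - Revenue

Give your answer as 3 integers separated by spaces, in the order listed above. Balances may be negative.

After txn 1 (Dr Receivables, Cr Expenses, amount 222): Expenses=-222 Receivables=222
After txn 2 (Dr Revenue, Cr Receivables, amount 337): Expenses=-222 Receivables=-115 Revenue=337
After txn 3 (Dr Expenses, Cr Receivables, amount 220): Expenses=-2 Receivables=-335 Revenue=337
After txn 4 (Dr Revenue, Cr Expenses, amount 14): Expenses=-16 Receivables=-335 Revenue=351

Answer: -16 -335 351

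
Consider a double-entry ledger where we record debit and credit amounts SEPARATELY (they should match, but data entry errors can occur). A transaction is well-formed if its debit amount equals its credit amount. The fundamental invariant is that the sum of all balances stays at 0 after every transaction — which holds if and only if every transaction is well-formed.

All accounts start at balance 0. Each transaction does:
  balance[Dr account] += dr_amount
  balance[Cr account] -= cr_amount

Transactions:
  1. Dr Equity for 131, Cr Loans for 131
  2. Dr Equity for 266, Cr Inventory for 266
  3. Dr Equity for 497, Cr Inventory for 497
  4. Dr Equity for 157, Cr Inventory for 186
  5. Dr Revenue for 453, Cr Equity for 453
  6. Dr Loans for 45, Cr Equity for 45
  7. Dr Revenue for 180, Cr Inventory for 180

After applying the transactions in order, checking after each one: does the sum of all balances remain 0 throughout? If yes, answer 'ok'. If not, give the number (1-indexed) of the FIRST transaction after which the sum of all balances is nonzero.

Answer: 4

Derivation:
After txn 1: dr=131 cr=131 sum_balances=0
After txn 2: dr=266 cr=266 sum_balances=0
After txn 3: dr=497 cr=497 sum_balances=0
After txn 4: dr=157 cr=186 sum_balances=-29
After txn 5: dr=453 cr=453 sum_balances=-29
After txn 6: dr=45 cr=45 sum_balances=-29
After txn 7: dr=180 cr=180 sum_balances=-29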